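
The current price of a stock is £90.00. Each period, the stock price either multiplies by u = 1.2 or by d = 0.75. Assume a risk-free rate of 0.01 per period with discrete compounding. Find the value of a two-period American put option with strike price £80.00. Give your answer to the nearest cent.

Risk-neutral probability p = (1 + 0.01 − 0.75)/(1.2 − 0.75) = 0.2600/0.4500 = 0.5778
Terminal stock prices: S_uu = 129.6, S_ud = 81, S_dd = 50.62
Terminal payoffs (K − S): max(-49.6, 0) = 0, max(-1, 0) = 0, max(29.38, 0) = 29.38
Node u (S = 108): continuation = 1/1.01·[0.5778·0.0000 + 0.4222·0.0000] = 0.0000; exercise value = 0.0000 ≤ continuation, so V_u = 0.0000
Node d (S = 67.5): continuation = 1/1.01·[0.5778·0.0000 + 0.4222·29.3750] = 12.2800; exercise value = 12.5000 > continuation, so V_d = 12.5000 (exercise)
Node 0 (S = 90): continuation = 1/1.01·[0.5778·0.0000 + 0.4222·12.5000] = 5.2255; exercise value = 0.0000 ≤ continuation, so V_0 = 5.2255

£5.23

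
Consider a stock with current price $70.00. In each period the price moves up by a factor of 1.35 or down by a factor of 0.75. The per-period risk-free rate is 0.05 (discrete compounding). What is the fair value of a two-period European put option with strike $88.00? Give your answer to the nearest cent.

Risk-neutral probability p = (1 + 0.05 − 0.75)/(1.35 − 0.75) = 0.3000/0.6000 = 0.5000
Terminal stock prices: S_uu = 127.6, S_ud = 70.88, S_dd = 39.38
Terminal payoffs (K − S): max(-39.58, 0) = 0, max(17.12, 0) = 17.12, max(48.62, 0) = 48.62
Node u (S = 94.5): V_u = 1/1.05·[0.5000·0.0000 + 0.5000·17.1250] = 8.1548
Node d (S = 52.5): V_d = 1/1.05·[0.5000·17.1250 + 0.5000·48.6250] = 31.3095
Node 0 (S = 70): V_0 = 1/1.05·[0.5000·8.1548 + 0.5000·31.3095] = 18.7925

$18.79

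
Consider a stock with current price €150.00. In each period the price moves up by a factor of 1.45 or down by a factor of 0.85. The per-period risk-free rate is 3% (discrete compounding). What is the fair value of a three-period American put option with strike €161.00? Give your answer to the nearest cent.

€25.34

Risk-neutral probability p = (1 + 0.03 − 0.85)/(1.45 − 0.85) = 0.1800/0.6000 = 0.3000
Terminal stock prices: S_uuu = 457.3, S_uud = 268.1, S_udd = 157.1, S_ddd = 92.12
Terminal payoffs (K − S): max(-296.3, 0) = 0, max(-107.1, 0) = 0, max(3.856, 0) = 3.856, max(68.88, 0) = 68.88
Node uu (S = 315.4): continuation = 1/1.03·[0.3000·0.0000 + 0.7000·0.0000] = 0.0000; exercise value = 0.0000 ≤ continuation, so V_uu = 0.0000
Node ud (S = 184.9): continuation = 1/1.03·[0.3000·0.0000 + 0.7000·3.8563] = 2.6208; exercise value = 0.0000 ≤ continuation, so V_ud = 2.6208
Node dd (S = 108.4): continuation = 1/1.03·[0.3000·3.8563 + 0.7000·68.8813] = 47.9357; exercise value = 52.6250 > continuation, so V_dd = 52.6250 (exercise)
Node u (S = 217.5): continuation = 1/1.03·[0.3000·0.0000 + 0.7000·2.6208] = 1.7811; exercise value = 0.0000 ≤ continuation, so V_u = 1.7811
Node d (S = 127.5): continuation = 1/1.03·[0.3000·2.6208 + 0.7000·52.6250] = 36.5279; exercise value = 33.5000 ≤ continuation, so V_d = 36.5279
Node 0 (S = 150): continuation = 1/1.03·[0.3000·1.7811 + 0.7000·36.5279] = 25.3435; exercise value = 11.0000 ≤ continuation, so V_0 = 25.3435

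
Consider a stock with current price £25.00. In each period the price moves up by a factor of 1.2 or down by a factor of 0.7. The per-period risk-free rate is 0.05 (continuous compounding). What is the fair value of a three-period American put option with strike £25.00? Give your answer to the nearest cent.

£2.88

Risk-neutral probability p = (e^0.05 − 0.7)/(1.2 − 0.7) = 0.3513/0.5000 = 0.7025
Terminal stock prices: S_uuu = 43.2, S_uud = 25.2, S_udd = 14.7, S_ddd = 8.575
Terminal payoffs (K − S): max(-18.2, 0) = 0, max(-0.2, 0) = 0, max(10.3, 0) = 10.3, max(16.43, 0) = 16.43
Node uu (S = 36): continuation = e^(−0.05)·[0.7025·0.0000 + 0.2975·0.0000] = 0.0000; exercise value = 0.0000 ≤ continuation, so V_uu = 0.0000
Node ud (S = 21): continuation = e^(−0.05)·[0.7025·0.0000 + 0.2975·10.3000] = 2.9144; exercise value = 4.0000 > continuation, so V_ud = 4.0000 (exercise)
Node dd (S = 12.25): continuation = e^(−0.05)·[0.7025·10.3000 + 0.2975·16.4250] = 11.5307; exercise value = 12.7500 > continuation, so V_dd = 12.7500 (exercise)
Node u (S = 30): continuation = e^(−0.05)·[0.7025·0.0000 + 0.2975·4.0000] = 1.1318; exercise value = 0.0000 ≤ continuation, so V_u = 1.1318
Node d (S = 17.5): continuation = e^(−0.05)·[0.7025·4.0000 + 0.2975·12.7500] = 6.2807; exercise value = 7.5000 > continuation, so V_d = 7.5000 (exercise)
Node 0 (S = 25): continuation = e^(−0.05)·[0.7025·1.1318 + 0.2975·7.5000] = 2.8785; exercise value = 0.0000 ≤ continuation, so V_0 = 2.8785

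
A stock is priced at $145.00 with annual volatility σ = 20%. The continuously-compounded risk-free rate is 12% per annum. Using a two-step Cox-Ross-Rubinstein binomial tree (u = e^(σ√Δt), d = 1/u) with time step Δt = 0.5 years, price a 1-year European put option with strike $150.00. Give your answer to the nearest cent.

CRR parameters: u = e^(σ√Δt) = e^(0.2·√0.5) = 1.1519, d = 1/u = 0.8681
Per-period rate: rΔt = 0.12·0.5 = 0.06, so R = e^0.06 = 1.0618
Risk-neutral probability p = (e^0.06 − 0.8681)/(1.1519 − 0.8681) = 0.1937/0.2838 = 0.6826
Terminal stock prices: S_uu = 192.4, S_ud = 145, S_dd = 109.3
Terminal payoffs (K − S): max(-42.4, 0) = 0, max(5, 0) = 5, max(40.72, 0) = 40.72
Node u (S = 167): V_u = e^(−0.06)·[0.6826·0.0000 + 0.3174·5.0000] = 1.4946
Node d (S = 125.9): V_d = e^(−0.06)·[0.6826·5.0000 + 0.3174·40.7224] = 15.3868
Node 0 (S = 145): V_0 = e^(−0.06)·[0.6826·1.4946 + 0.3174·15.3868] = 5.5601

$5.56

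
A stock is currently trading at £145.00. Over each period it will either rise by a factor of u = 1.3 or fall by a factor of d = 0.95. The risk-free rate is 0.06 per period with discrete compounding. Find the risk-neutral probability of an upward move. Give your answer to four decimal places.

Risk-neutral probability p = (1 + 0.06 − 0.95)/(1.3 − 0.95) = 0.1100/0.3500 = 0.3143

p = 0.3143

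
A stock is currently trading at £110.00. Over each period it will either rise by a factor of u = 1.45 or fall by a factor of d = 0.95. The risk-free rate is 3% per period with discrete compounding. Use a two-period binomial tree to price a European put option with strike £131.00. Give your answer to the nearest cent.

£21.10

Risk-neutral probability p = (1 + 0.03 − 0.95)/(1.45 − 0.95) = 0.0800/0.5000 = 0.1600
Terminal stock prices: S_uu = 231.3, S_ud = 151.5, S_dd = 99.27
Terminal payoffs (K − S): max(-100.3, 0) = 0, max(-20.53, 0) = 0, max(31.73, 0) = 31.73
Node u (S = 159.5): V_u = 1/1.03·[0.1600·0.0000 + 0.8400·0.0000] = 0.0000
Node d (S = 104.5): V_d = 1/1.03·[0.1600·0.0000 + 0.8400·31.7250] = 25.8728
Node 0 (S = 110): V_0 = 1/1.03·[0.1600·0.0000 + 0.8400·25.8728] = 21.1002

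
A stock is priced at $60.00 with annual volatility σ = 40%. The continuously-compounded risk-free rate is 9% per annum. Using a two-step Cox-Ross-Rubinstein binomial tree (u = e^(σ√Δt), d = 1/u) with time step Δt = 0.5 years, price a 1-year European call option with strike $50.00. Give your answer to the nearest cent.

$17.80

CRR parameters: u = e^(σ√Δt) = e^(0.4·√0.5) = 1.3269, d = 1/u = 0.7536
Per-period rate: rΔt = 0.09·0.5 = 0.045, so R = e^0.045 = 1.0460
Risk-neutral probability p = (e^0.045 − 0.7536)/(1.3269 − 0.7536) = 0.2924/0.5733 = 0.5100
Terminal stock prices: S_uu = 105.6, S_ud = 60, S_dd = 34.08
Terminal payoffs (S − K): max(55.64, 0) = 55.64, max(10, 0) = 10, max(-15.92, 0) = 0
Node u (S = 79.61): V_u = e^(−0.045)·[0.5100·55.6392 + 0.4900·10.0000] = 31.8139
Node d (S = 45.22): V_d = e^(−0.045)·[0.5100·10.0000 + 0.4900·0.0000] = 4.8761
Node 0 (S = 60): V_0 = e^(−0.045)·[0.5100·31.8139 + 0.4900·4.8761] = 17.7965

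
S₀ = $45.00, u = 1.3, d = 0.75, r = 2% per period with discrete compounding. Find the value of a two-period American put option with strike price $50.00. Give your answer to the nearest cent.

$9.58

Risk-neutral probability p = (1 + 0.02 − 0.75)/(1.3 − 0.75) = 0.2700/0.5500 = 0.4909
Terminal stock prices: S_uu = 76.05, S_ud = 43.88, S_dd = 25.31
Terminal payoffs (K − S): max(-26.05, 0) = 0, max(6.125, 0) = 6.125, max(24.69, 0) = 24.69
Node u (S = 58.5): continuation = 1/1.02·[0.4909·0.0000 + 0.5091·6.1250] = 3.0570; exercise value = 0.0000 ≤ continuation, so V_u = 3.0570
Node d (S = 33.75): continuation = 1/1.02·[0.4909·6.1250 + 0.5091·24.6875] = 15.2696; exercise value = 16.2500 > continuation, so V_d = 16.2500 (exercise)
Node 0 (S = 45): continuation = 1/1.02·[0.4909·3.0570 + 0.5091·16.2500] = 9.5818; exercise value = 5.0000 ≤ continuation, so V_0 = 9.5818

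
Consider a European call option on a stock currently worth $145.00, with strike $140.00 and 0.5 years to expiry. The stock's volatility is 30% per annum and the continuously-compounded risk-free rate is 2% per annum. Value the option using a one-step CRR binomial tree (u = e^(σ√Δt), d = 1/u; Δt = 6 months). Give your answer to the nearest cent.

$18.30

CRR parameters: u = e^(σ√Δt) = e^(0.3·√0.5) = 1.2363, d = 1/u = 0.8089
Per-period rate: rΔt = 0.02·0.5 = 0.01, so R = e^0.01 = 1.0101
Risk-neutral probability p = (e^0.01 − 0.8089)/(1.2363 − 0.8089) = 0.2012/0.4275 = 0.4707
Terminal stock prices: S_u = 179.3, S_d = 117.3
Terminal payoffs (S − K): max(39.27, 0) = 39.27, max(-22.72, 0) = 0
Node 0 (S = 145): V_0 = e^(−0.01)·[0.4707·39.2651 + 0.5293·0.0000] = 18.2973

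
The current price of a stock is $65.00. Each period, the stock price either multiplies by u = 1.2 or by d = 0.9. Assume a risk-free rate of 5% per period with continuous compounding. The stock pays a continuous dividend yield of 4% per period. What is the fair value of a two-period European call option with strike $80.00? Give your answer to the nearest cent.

$1.66

Per-period risk-free factor R = e^0.05 = 1.0513; dividend-adjusted growth = e^(0.05−0.04) = 1.0101.
Risk-neutral probability p = (1.0101 − 0.9)/(1.2 − 0.9) = 0.1101/0.3000 = 0.3668
Terminal stock prices: S_uu = 93.6, S_ud = 70.2, S_dd = 52.65
Terminal payoffs (S − K): max(13.6, 0) = 13.6, max(-9.8, 0) = 0, max(-27.35, 0) = 0
Node u (S = 78): V_u = e^(−0.05)·[0.3668·13.6000 + 0.6332·0.0000] = 4.7456
Node d (S = 58.5): V_d = e^(−0.05)·[0.3668·0.0000 + 0.6332·0.0000] = 0.0000
Node 0 (S = 65): V_0 = e^(−0.05)·[0.3668·4.7456 + 0.6332·0.0000] = 1.6560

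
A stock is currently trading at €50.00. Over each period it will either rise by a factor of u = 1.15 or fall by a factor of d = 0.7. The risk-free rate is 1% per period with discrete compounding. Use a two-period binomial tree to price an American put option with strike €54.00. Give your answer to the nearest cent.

Risk-neutral probability p = (1 + 0.01 − 0.7)/(1.15 − 0.7) = 0.3100/0.4500 = 0.6889
Terminal stock prices: S_uu = 66.12, S_ud = 40.25, S_dd = 24.5
Terminal payoffs (K − S): max(-12.12, 0) = 0, max(13.75, 0) = 13.75, max(29.5, 0) = 29.5
Node u (S = 57.5): continuation = 1/1.01·[0.6889·0.0000 + 0.3111·13.7500] = 4.2354; exercise value = 0.0000 ≤ continuation, so V_u = 4.2354
Node d (S = 35): continuation = 1/1.01·[0.6889·13.7500 + 0.3111·29.5000] = 18.4653; exercise value = 19.0000 > continuation, so V_d = 19.0000 (exercise)
Node 0 (S = 50): continuation = 1/1.01·[0.6889·4.2354 + 0.3111·19.0000] = 8.7414; exercise value = 4.0000 ≤ continuation, so V_0 = 8.7414

€8.74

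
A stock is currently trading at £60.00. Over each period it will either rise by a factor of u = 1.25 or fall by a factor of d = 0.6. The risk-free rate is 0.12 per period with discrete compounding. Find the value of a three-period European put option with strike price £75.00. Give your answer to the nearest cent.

£8.76

Risk-neutral probability p = (1 + 0.12 − 0.6)/(1.25 − 0.6) = 0.5200/0.6500 = 0.8000
Terminal stock prices: S_uuu = 117.2, S_uud = 56.25, S_udd = 27, S_ddd = 12.96
Terminal payoffs (K − S): max(-42.19, 0) = 0, max(18.75, 0) = 18.75, max(48, 0) = 48, max(62.04, 0) = 62.04
Node uu (S = 93.75): V_uu = 1/1.12·[0.8000·0.0000 + 0.2000·18.7500] = 3.3482
Node ud (S = 45): V_ud = 1/1.12·[0.8000·18.7500 + 0.2000·48.0000] = 21.9643
Node dd (S = 21.6): V_dd = 1/1.12·[0.8000·48.0000 + 0.2000·62.0400] = 45.3643
Node u (S = 75): V_u = 1/1.12·[0.8000·3.3482 + 0.2000·21.9643] = 6.3138
Node d (S = 36): V_d = 1/1.12·[0.8000·21.9643 + 0.2000·45.3643] = 23.7895
Node 0 (S = 60): V_0 = 1/1.12·[0.8000·6.3138 + 0.2000·23.7895] = 8.7580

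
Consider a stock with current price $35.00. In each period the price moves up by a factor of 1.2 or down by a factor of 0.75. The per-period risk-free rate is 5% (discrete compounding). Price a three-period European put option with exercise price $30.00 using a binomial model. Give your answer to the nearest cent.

$1.71

Risk-neutral probability p = (1 + 0.05 − 0.75)/(1.2 − 0.75) = 0.3000/0.4500 = 0.6667
Terminal stock prices: S_uuu = 60.48, S_uud = 37.8, S_udd = 23.62, S_ddd = 14.77
Terminal payoffs (K − S): max(-30.48, 0) = 0, max(-7.8, 0) = 0, max(6.375, 0) = 6.375, max(15.23, 0) = 15.23
Node uu (S = 50.4): V_uu = 1/1.05·[0.6667·0.0000 + 0.3333·0.0000] = 0.0000
Node ud (S = 31.5): V_ud = 1/1.05·[0.6667·0.0000 + 0.3333·6.3750] = 2.0238
Node dd (S = 19.69): V_dd = 1/1.05·[0.6667·6.3750 + 0.3333·15.2344] = 8.8839
Node u (S = 42): V_u = 1/1.05·[0.6667·0.0000 + 0.3333·2.0238] = 0.6425
Node d (S = 26.25): V_d = 1/1.05·[0.6667·2.0238 + 0.3333·8.8839] = 4.1053
Node 0 (S = 35): V_0 = 1/1.05·[0.6667·0.6425 + 0.3333·4.1053] = 1.7112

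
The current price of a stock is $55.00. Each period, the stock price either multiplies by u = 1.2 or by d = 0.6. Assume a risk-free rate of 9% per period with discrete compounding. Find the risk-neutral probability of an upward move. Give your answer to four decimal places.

Risk-neutral probability p = (1 + 0.09 − 0.6)/(1.2 − 0.6) = 0.4900/0.6000 = 0.8167

p = 0.8167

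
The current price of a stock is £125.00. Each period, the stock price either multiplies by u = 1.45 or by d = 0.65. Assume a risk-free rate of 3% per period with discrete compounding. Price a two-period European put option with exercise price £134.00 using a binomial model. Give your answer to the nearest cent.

£28.70

Risk-neutral probability p = (1 + 0.03 − 0.65)/(1.45 − 0.65) = 0.3800/0.8000 = 0.4750
Terminal stock prices: S_uu = 262.8, S_ud = 117.8, S_dd = 52.81
Terminal payoffs (K − S): max(-128.8, 0) = 0, max(16.19, 0) = 16.19, max(81.19, 0) = 81.19
Node u (S = 181.2): V_u = 1/1.03·[0.4750·0.0000 + 0.5250·16.1875] = 8.2509
Node d (S = 81.25): V_d = 1/1.03·[0.4750·16.1875 + 0.5250·81.1875] = 48.8471
Node 0 (S = 125): V_0 = 1/1.03·[0.4750·8.2509 + 0.5250·48.8471] = 28.7028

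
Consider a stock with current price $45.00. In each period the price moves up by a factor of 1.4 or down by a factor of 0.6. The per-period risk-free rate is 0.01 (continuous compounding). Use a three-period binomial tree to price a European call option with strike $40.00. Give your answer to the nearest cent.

Risk-neutral probability p = (e^0.01 − 0.6)/(1.4 − 0.6) = 0.4101/0.8000 = 0.5126
Terminal stock prices: S_uuu = 123.5, S_uud = 52.92, S_udd = 22.68, S_ddd = 9.72
Terminal payoffs (S − K): max(83.48, 0) = 83.48, max(12.92, 0) = 12.92, max(-17.32, 0) = 0, max(-30.28, 0) = 0
Node uu (S = 88.2): V_uu = e^(−0.01)·[0.5126·83.4800 + 0.4874·12.9200] = 48.5980
Node ud (S = 37.8): V_ud = e^(−0.01)·[0.5126·12.9200 + 0.4874·0.0000] = 6.5564
Node dd (S = 16.2): V_dd = e^(−0.01)·[0.5126·0.0000 + 0.4874·0.0000] = 0.0000
Node u (S = 63): V_u = e^(−0.01)·[0.5126·48.5980 + 0.4874·6.5564] = 27.8257
Node d (S = 27): V_d = e^(−0.01)·[0.5126·6.5564 + 0.4874·0.0000] = 3.3271
Node 0 (S = 45): V_0 = e^(−0.01)·[0.5126·27.8257 + 0.4874·3.3271] = 15.7261

$15.73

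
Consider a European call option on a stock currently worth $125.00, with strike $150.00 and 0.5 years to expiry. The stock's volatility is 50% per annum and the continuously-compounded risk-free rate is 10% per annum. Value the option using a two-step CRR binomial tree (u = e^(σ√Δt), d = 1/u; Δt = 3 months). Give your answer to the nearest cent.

$12.70

CRR parameters: u = e^(σ√Δt) = e^(0.5·√0.25) = 1.2840, d = 1/u = 0.7788
Per-period rate: rΔt = 0.1·0.25 = 0.025, so R = e^0.025 = 1.0253
Risk-neutral probability p = (e^0.025 − 0.7788)/(1.2840 − 0.7788) = 0.2465/0.5052 = 0.4879
Terminal stock prices: S_uu = 206.1, S_ud = 125, S_dd = 75.82
Terminal payoffs (S − K): max(56.09, 0) = 56.09, max(-25, 0) = 0, max(-74.18, 0) = 0
Node u (S = 160.5): V_u = e^(−0.025)·[0.4879·56.0902 + 0.5121·0.0000] = 26.6924
Node d (S = 97.35): V_d = e^(−0.025)·[0.4879·0.0000 + 0.5121·0.0000] = 0.0000
Node 0 (S = 125): V_0 = e^(−0.025)·[0.4879·26.6924 + 0.5121·0.0000] = 12.7024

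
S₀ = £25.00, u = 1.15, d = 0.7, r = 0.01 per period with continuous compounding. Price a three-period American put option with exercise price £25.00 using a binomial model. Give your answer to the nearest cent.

£3.60

Risk-neutral probability p = (e^0.01 − 0.7)/(1.15 − 0.7) = 0.3101/0.4500 = 0.6890
Terminal stock prices: S_uuu = 38.02, S_uud = 23.14, S_udd = 14.09, S_ddd = 8.575
Terminal payoffs (K − S): max(-13.02, 0) = 0, max(1.856, 0) = 1.856, max(10.91, 0) = 10.91, max(16.43, 0) = 16.43
Node uu (S = 33.06): continuation = e^(−0.01)·[0.6890·0.0000 + 0.3110·1.8563] = 0.5715; exercise value = 0.0000 ≤ continuation, so V_uu = 0.5715
Node ud (S = 20.12): continuation = e^(−0.01)·[0.6890·1.8563 + 0.3110·10.9125] = 4.6262; exercise value = 4.8750 > continuation, so V_ud = 4.8750 (exercise)
Node dd (S = 12.25): continuation = e^(−0.01)·[0.6890·10.9125 + 0.3110·16.4250] = 12.5012; exercise value = 12.7500 > continuation, so V_dd = 12.7500 (exercise)
Node u (S = 28.75): continuation = e^(−0.01)·[0.6890·0.5715 + 0.3110·4.8750] = 1.8909; exercise value = 0.0000 ≤ continuation, so V_u = 1.8909
Node d (S = 17.5): continuation = e^(−0.01)·[0.6890·4.8750 + 0.3110·12.7500] = 7.2512; exercise value = 7.5000 > continuation, so V_d = 7.5000 (exercise)
Node 0 (S = 25): continuation = e^(−0.01)·[0.6890·1.8909 + 0.3110·7.5000] = 3.5992; exercise value = 0.0000 ≤ continuation, so V_0 = 3.5992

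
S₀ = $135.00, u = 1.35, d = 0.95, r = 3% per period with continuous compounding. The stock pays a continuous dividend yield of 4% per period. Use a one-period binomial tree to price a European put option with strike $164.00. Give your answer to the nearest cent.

$31.22

Per-period risk-free factor R = e^0.03 = 1.0305; dividend-adjusted growth = e^(0.03−0.04) = 0.9900.
Risk-neutral probability p = (0.9900 − 0.95)/(1.35 − 0.95) = 0.0400/0.4000 = 0.1001
Terminal stock prices: S_u = 182.2, S_d = 128.2
Terminal payoffs (K − S): max(-18.25, 0) = 0, max(35.75, 0) = 35.75
Node 0 (S = 135): V_0 = e^(−0.03)·[0.1001·0.0000 + 0.8999·35.7500] = 31.2198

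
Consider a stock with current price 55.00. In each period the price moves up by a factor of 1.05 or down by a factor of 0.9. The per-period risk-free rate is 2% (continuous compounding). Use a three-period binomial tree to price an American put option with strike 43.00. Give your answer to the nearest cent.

0.02

Risk-neutral probability p = (e^0.02 − 0.9)/(1.05 − 0.9) = 0.1202/0.1500 = 0.8013
Terminal stock prices: S_uuu = 63.67, S_uud = 54.57, S_udd = 46.78, S_ddd = 40.1
Terminal payoffs (K − S): max(-20.67, 0) = 0, max(-11.57, 0) = 0, max(-3.778, 0) = 0, max(2.905, 0) = 2.905
Node uu (S = 60.64): continuation = e^(−0.02)·[0.8013·0.0000 + 0.1987·0.0000] = 0.0000; exercise value = 0.0000 ≤ continuation, so V_uu = 0.0000
Node ud (S = 51.98): continuation = e^(−0.02)·[0.8013·0.0000 + 0.1987·0.0000] = 0.0000; exercise value = 0.0000 ≤ continuation, so V_ud = 0.0000
Node dd (S = 44.55): continuation = e^(−0.02)·[0.8013·0.0000 + 0.1987·2.9050] = 0.5657; exercise value = 0.0000 ≤ continuation, so V_dd = 0.5657
Node u (S = 57.75): continuation = e^(−0.02)·[0.8013·0.0000 + 0.1987·0.0000] = 0.0000; exercise value = 0.0000 ≤ continuation, so V_u = 0.0000
Node d (S = 49.5): continuation = e^(−0.02)·[0.8013·0.0000 + 0.1987·0.5657] = 0.1102; exercise value = 0.0000 ≤ continuation, so V_d = 0.1102
Node 0 (S = 55): continuation = e^(−0.02)·[0.8013·0.0000 + 0.1987·0.1102] = 0.0214; exercise value = 0.0000 ≤ continuation, so V_0 = 0.0214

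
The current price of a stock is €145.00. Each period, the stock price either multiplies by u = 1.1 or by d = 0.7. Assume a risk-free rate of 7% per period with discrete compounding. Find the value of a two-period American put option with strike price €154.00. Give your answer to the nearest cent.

Risk-neutral probability p = (1 + 0.07 − 0.7)/(1.1 − 0.7) = 0.3700/0.4000 = 0.9250
Terminal stock prices: S_uu = 175.5, S_ud = 111.6, S_dd = 71.05
Terminal payoffs (K − S): max(-21.45, 0) = 0, max(42.35, 0) = 42.35, max(82.95, 0) = 82.95
Node u (S = 159.5): continuation = 1/1.07·[0.9250·0.0000 + 0.0750·42.3500] = 2.9685; exercise value = 0.0000 ≤ continuation, so V_u = 2.9685
Node d (S = 101.5): continuation = 1/1.07·[0.9250·42.3500 + 0.0750·82.9500] = 42.4252; exercise value = 52.5000 > continuation, so V_d = 52.5000 (exercise)
Node 0 (S = 145): continuation = 1/1.07·[0.9250·2.9685 + 0.0750·52.5000] = 6.2461; exercise value = 9.0000 > continuation, so V_0 = 9.0000 (exercise)

€9.00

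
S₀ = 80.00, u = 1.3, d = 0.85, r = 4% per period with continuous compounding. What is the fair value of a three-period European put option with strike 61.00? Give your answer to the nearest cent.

2.01

Risk-neutral probability p = (e^0.04 − 0.85)/(1.3 − 0.85) = 0.1908/0.4500 = 0.4240
Terminal stock prices: S_uuu = 175.8, S_uud = 114.9, S_udd = 75.14, S_ddd = 49.13
Terminal payoffs (K − S): max(-114.8, 0) = 0, max(-53.92, 0) = 0, max(-14.14, 0) = 0, max(11.87, 0) = 11.87
Node uu (S = 135.2): V_uu = e^(−0.04)·[0.4240·0.0000 + 0.5760·0.0000] = 0.0000
Node ud (S = 88.4): V_ud = e^(−0.04)·[0.4240·0.0000 + 0.5760·0.0000] = 0.0000
Node dd (S = 57.8): V_dd = e^(−0.04)·[0.4240·0.0000 + 0.5760·11.8700] = 6.5688
Node u (S = 104): V_u = e^(−0.04)·[0.4240·0.0000 + 0.5760·0.0000] = 0.0000
Node d (S = 68): V_d = e^(−0.04)·[0.4240·0.0000 + 0.5760·6.5688] = 3.6351
Node 0 (S = 80): V_0 = e^(−0.04)·[0.4240·0.0000 + 0.5760·3.6351] = 2.0116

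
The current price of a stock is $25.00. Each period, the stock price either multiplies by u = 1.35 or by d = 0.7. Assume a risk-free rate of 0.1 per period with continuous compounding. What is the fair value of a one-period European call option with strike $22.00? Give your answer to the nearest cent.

$6.63

Risk-neutral probability p = (e^0.1 − 0.7)/(1.35 − 0.7) = 0.4052/0.6500 = 0.6233
Terminal stock prices: S_u = 33.75, S_d = 17.5
Terminal payoffs (S − K): max(11.75, 0) = 11.75, max(-4.5, 0) = 0
Node 0 (S = 25): V_0 = e^(−0.1)·[0.6233·11.7500 + 0.3767·0.0000] = 6.6272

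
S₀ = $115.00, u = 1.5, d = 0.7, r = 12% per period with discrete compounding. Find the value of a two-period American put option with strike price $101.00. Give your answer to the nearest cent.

Risk-neutral probability p = (1 + 0.12 − 0.7)/(1.5 − 0.7) = 0.4200/0.8000 = 0.5250
Terminal stock prices: S_uu = 258.8, S_ud = 120.7, S_dd = 56.35
Terminal payoffs (K − S): max(-157.8, 0) = 0, max(-19.75, 0) = 0, max(44.65, 0) = 44.65
Node u (S = 172.5): continuation = 1/1.12·[0.5250·0.0000 + 0.4750·0.0000] = 0.0000; exercise value = 0.0000 ≤ continuation, so V_u = 0.0000
Node d (S = 80.5): continuation = 1/1.12·[0.5250·0.0000 + 0.4750·44.6500] = 18.9364; exercise value = 20.5000 > continuation, so V_d = 20.5000 (exercise)
Node 0 (S = 115): continuation = 1/1.12·[0.5250·0.0000 + 0.4750·20.5000] = 8.6942; exercise value = 0.0000 ≤ continuation, so V_0 = 8.6942

$8.69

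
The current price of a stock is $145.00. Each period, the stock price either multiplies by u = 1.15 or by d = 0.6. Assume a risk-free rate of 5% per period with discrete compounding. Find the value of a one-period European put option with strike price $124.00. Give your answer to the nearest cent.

Risk-neutral probability p = (1 + 0.05 − 0.6)/(1.15 − 0.6) = 0.4500/0.5500 = 0.8182
Terminal stock prices: S_u = 166.8, S_d = 87
Terminal payoffs (K − S): max(-42.75, 0) = 0, max(37, 0) = 37
Node 0 (S = 145): V_0 = 1/1.05·[0.8182·0.0000 + 0.1818·37.0000] = 6.4069

$6.41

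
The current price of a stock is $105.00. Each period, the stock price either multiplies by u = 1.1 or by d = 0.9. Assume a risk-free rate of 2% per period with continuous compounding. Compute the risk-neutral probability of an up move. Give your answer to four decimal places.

Risk-neutral probability p = (e^0.02 − 0.9)/(1.1 − 0.9) = 0.1202/0.2000 = 0.6010

p = 0.6010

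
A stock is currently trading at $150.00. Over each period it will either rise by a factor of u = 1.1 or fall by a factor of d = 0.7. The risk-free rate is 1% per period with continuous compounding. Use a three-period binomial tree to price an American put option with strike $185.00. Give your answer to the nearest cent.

Risk-neutral probability p = (e^0.01 − 0.7)/(1.1 − 0.7) = 0.3101/0.4000 = 0.7751
Terminal stock prices: S_uuu = 199.7, S_uud = 127.1, S_udd = 80.85, S_ddd = 51.45
Terminal payoffs (K − S): max(-14.65, 0) = 0, max(57.95, 0) = 57.95, max(104.2, 0) = 104.2, max(133.6, 0) = 133.6
Node uu (S = 181.5): continuation = e^(−0.01)·[0.7751·0.0000 + 0.2249·57.9500] = 12.9018; exercise value = 3.5000 ≤ continuation, so V_uu = 12.9018
Node ud (S = 115.5): continuation = e^(−0.01)·[0.7751·57.9500 + 0.2249·104.1500] = 67.6592; exercise value = 69.5000 > continuation, so V_ud = 69.5000 (exercise)
Node dd (S = 73.5): continuation = e^(−0.01)·[0.7751·104.1500 + 0.2249·133.5500] = 109.6592; exercise value = 111.5000 > continuation, so V_dd = 111.5000 (exercise)
Node u (S = 165): continuation = e^(−0.01)·[0.7751·12.9018 + 0.2249·69.5000] = 25.3743; exercise value = 20.0000 ≤ continuation, so V_u = 25.3743
Node d (S = 105): continuation = e^(−0.01)·[0.7751·69.5000 + 0.2249·111.5000] = 78.1592; exercise value = 80.0000 > continuation, so V_d = 80.0000 (exercise)
Node 0 (S = 150): continuation = e^(−0.01)·[0.7751·25.3743 + 0.2249·80.0000] = 37.2835; exercise value = 35.0000 ≤ continuation, so V_0 = 37.2835

$37.28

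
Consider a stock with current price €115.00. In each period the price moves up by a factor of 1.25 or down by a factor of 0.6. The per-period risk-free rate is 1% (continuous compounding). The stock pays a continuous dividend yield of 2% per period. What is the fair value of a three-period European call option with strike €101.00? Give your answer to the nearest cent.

€28.78

Per-period risk-free factor R = e^0.01 = 1.0101; dividend-adjusted growth = e^(0.01−0.02) = 0.9900.
Risk-neutral probability p = (0.9900 − 0.6)/(1.25 − 0.6) = 0.3900/0.6500 = 0.6001
Terminal stock prices: S_uuu = 224.6, S_uud = 107.8, S_udd = 51.75, S_ddd = 24.84
Terminal payoffs (S − K): max(123.6, 0) = 123.6, max(6.812, 0) = 6.812, max(-49.25, 0) = 0, max(-76.16, 0) = 0
Node uu (S = 179.7): V_uu = e^(−0.01)·[0.6001·123.6094 + 0.3999·6.8125] = 76.1344
Node ud (S = 86.25): V_ud = e^(−0.01)·[0.6001·6.8125 + 0.3999·0.0000] = 4.0473
Node dd (S = 41.4): V_dd = e^(−0.01)·[0.6001·0.0000 + 0.3999·0.0000] = 0.0000
Node u (S = 143.8): V_u = e^(−0.01)·[0.6001·76.1344 + 0.3999·4.0473] = 46.8344
Node d (S = 69): V_d = e^(−0.01)·[0.6001·4.0473 + 0.3999·0.0000] = 2.4046
Node 0 (S = 115): V_0 = e^(−0.01)·[0.6001·46.8344 + 0.3999·2.4046] = 28.7767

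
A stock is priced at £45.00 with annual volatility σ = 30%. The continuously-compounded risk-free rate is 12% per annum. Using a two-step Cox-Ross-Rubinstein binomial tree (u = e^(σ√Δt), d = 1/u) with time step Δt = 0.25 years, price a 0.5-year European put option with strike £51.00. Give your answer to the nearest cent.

£5.95

CRR parameters: u = e^(σ√Δt) = e^(0.3·√0.25) = 1.1618, d = 1/u = 0.8607
Per-period rate: rΔt = 0.12·0.25 = 0.03, so R = e^0.03 = 1.0305
Risk-neutral probability p = (e^0.03 − 0.8607)/(1.1618 − 0.8607) = 0.1697/0.3011 = 0.5637
Terminal stock prices: S_uu = 60.74, S_ud = 45, S_dd = 33.34
Terminal payoffs (K − S): max(-9.744, 0) = 0, max(6, 0) = 6, max(17.66, 0) = 17.66
Node u (S = 52.28): V_u = e^(−0.03)·[0.5637·0.0000 + 0.4363·6.0000] = 2.5404
Node d (S = 38.73): V_d = e^(−0.03)·[0.5637·6.0000 + 0.4363·17.6632] = 10.7609
Node 0 (S = 45): V_0 = e^(−0.03)·[0.5637·2.5404 + 0.4363·10.7609] = 5.9459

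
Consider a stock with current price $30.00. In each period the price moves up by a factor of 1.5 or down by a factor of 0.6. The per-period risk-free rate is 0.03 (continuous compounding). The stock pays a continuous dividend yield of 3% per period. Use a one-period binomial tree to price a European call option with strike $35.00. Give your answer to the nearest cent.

$4.31

Per-period risk-free factor R = e^0.03 = 1.0305; dividend-adjusted growth = e^(0.03−0.03) = 1.0000.
Risk-neutral probability p = (1.0000 − 0.6)/(1.5 − 0.6) = 0.4000/0.9000 = 0.4444
Terminal stock prices: S_u = 45, S_d = 18
Terminal payoffs (S − K): max(10, 0) = 10, max(-17, 0) = 0
Node 0 (S = 30): V_0 = e^(−0.03)·[0.4444·10.0000 + 0.5556·0.0000] = 4.3131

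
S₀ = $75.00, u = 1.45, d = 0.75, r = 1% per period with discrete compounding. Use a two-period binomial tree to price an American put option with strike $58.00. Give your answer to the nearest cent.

$6.12

Risk-neutral probability p = (1 + 0.01 − 0.75)/(1.45 − 0.75) = 0.2600/0.7000 = 0.3714
Terminal stock prices: S_uu = 157.7, S_ud = 81.56, S_dd = 42.19
Terminal payoffs (K − S): max(-99.69, 0) = 0, max(-23.56, 0) = 0, max(15.81, 0) = 15.81
Node u (S = 108.8): continuation = 1/1.01·[0.3714·0.0000 + 0.6286·0.0000] = 0.0000; exercise value = 0.0000 ≤ continuation, so V_u = 0.0000
Node d (S = 56.25): continuation = 1/1.01·[0.3714·0.0000 + 0.6286·15.8125] = 9.8409; exercise value = 1.7500 ≤ continuation, so V_d = 9.8409
Node 0 (S = 75): continuation = 1/1.01·[0.3714·0.0000 + 0.6286·9.8409] = 6.1244; exercise value = 0.0000 ≤ continuation, so V_0 = 6.1244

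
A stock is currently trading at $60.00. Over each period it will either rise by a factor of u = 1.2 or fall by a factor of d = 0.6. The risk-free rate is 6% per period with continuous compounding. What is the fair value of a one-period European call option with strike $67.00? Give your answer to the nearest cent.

$3.62

Risk-neutral probability p = (e^0.06 − 0.6)/(1.2 − 0.6) = 0.4618/0.6000 = 0.7697
Terminal stock prices: S_u = 72, S_d = 36
Terminal payoffs (S − K): max(5, 0) = 5, max(-31, 0) = 0
Node 0 (S = 60): V_0 = e^(−0.06)·[0.7697·5.0000 + 0.2303·0.0000] = 3.6245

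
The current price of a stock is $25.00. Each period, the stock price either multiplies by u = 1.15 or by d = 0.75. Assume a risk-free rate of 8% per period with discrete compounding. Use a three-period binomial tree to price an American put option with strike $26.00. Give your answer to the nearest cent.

Risk-neutral probability p = (1 + 0.08 − 0.75)/(1.15 − 0.75) = 0.3300/0.4000 = 0.8250
Terminal stock prices: S_uuu = 38.02, S_uud = 24.8, S_udd = 16.17, S_ddd = 10.55
Terminal payoffs (K − S): max(-12.02, 0) = 0, max(1.203, 0) = 1.203, max(9.828, 0) = 9.828, max(15.45, 0) = 15.45
Node uu (S = 33.06): continuation = 1/1.08·[0.8250·0.0000 + 0.1750·1.2031] = 0.1950; exercise value = 0.0000 ≤ continuation, so V_uu = 0.1950
Node ud (S = 21.56): continuation = 1/1.08·[0.8250·1.2031 + 0.1750·9.8281] = 2.5116; exercise value = 4.4375 > continuation, so V_ud = 4.4375 (exercise)
Node dd (S = 14.06): continuation = 1/1.08·[0.8250·9.8281 + 0.1750·15.4531] = 10.0116; exercise value = 11.9375 > continuation, so V_dd = 11.9375 (exercise)
Node u (S = 28.75): continuation = 1/1.08·[0.8250·0.1950 + 0.1750·4.4375] = 0.8680; exercise value = 0.0000 ≤ continuation, so V_u = 0.8680
Node d (S = 18.75): continuation = 1/1.08·[0.8250·4.4375 + 0.1750·11.9375] = 5.3241; exercise value = 7.2500 > continuation, so V_d = 7.2500 (exercise)
Node 0 (S = 25): continuation = 1/1.08·[0.8250·0.8680 + 0.1750·7.2500] = 1.8378; exercise value = 1.0000 ≤ continuation, so V_0 = 1.8378

$1.84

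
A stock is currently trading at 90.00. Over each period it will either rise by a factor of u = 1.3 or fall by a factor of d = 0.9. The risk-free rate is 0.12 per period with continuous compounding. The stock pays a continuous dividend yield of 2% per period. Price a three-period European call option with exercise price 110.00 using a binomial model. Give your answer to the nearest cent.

Per-period risk-free factor R = e^0.12 = 1.1275; dividend-adjusted growth = e^(0.12−0.02) = 1.1052.
Risk-neutral probability p = (1.1052 − 0.9)/(1.3 − 0.9) = 0.2052/0.4000 = 0.5129
Terminal stock prices: S_uuu = 197.7, S_uud = 136.9, S_udd = 94.77, S_ddd = 65.61
Terminal payoffs (S − K): max(87.73, 0) = 87.73, max(26.89, 0) = 26.89, max(-15.23, 0) = 0, max(-44.39, 0) = 0
Node uu (S = 152.1): V_uu = e^(−0.12)·[0.5129·87.7300 + 0.4871·26.8900] = 51.5270
Node ud (S = 105.3): V_ud = e^(−0.12)·[0.5129·26.8900 + 0.4871·0.0000] = 12.2330
Node dd (S = 72.9): V_dd = e^(−0.12)·[0.5129·0.0000 + 0.4871·0.0000] = 0.0000
Node u (S = 117): V_u = e^(−0.12)·[0.5129·51.5270 + 0.4871·12.2330] = 28.7255
Node d (S = 81): V_d = e^(−0.12)·[0.5129·12.2330 + 0.4871·0.0000] = 5.5651
Node 0 (S = 90): V_0 = e^(−0.12)·[0.5129·28.7255 + 0.4871·5.5651] = 15.4721

15.47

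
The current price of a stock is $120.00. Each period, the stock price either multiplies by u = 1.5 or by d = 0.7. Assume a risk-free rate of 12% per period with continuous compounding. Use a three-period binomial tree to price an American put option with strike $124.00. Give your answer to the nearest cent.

Risk-neutral probability p = (e^0.12 − 0.7)/(1.5 − 0.7) = 0.4275/0.8000 = 0.5344
Terminal stock prices: S_uuu = 405, S_uud = 189, S_udd = 88.2, S_ddd = 41.16
Terminal payoffs (K − S): max(-281, 0) = 0, max(-65, 0) = 0, max(35.8, 0) = 35.8, max(82.84, 0) = 82.84
Node uu (S = 270): continuation = e^(−0.12)·[0.5344·0.0000 + 0.4656·0.0000] = 0.0000; exercise value = 0.0000 ≤ continuation, so V_uu = 0.0000
Node ud (S = 126): continuation = e^(−0.12)·[0.5344·0.0000 + 0.4656·35.8000] = 14.7845; exercise value = 0.0000 ≤ continuation, so V_ud = 14.7845
Node dd (S = 58.8): continuation = e^(−0.12)·[0.5344·35.8000 + 0.4656·82.8400] = 51.1781; exercise value = 65.2000 > continuation, so V_dd = 65.2000 (exercise)
Node u (S = 180): continuation = e^(−0.12)·[0.5344·0.0000 + 0.4656·14.7845] = 6.1057; exercise value = 0.0000 ≤ continuation, so V_u = 6.1057
Node d (S = 84): continuation = e^(−0.12)·[0.5344·14.7845 + 0.4656·65.2000] = 33.9331; exercise value = 40.0000 > continuation, so V_d = 40.0000 (exercise)
Node 0 (S = 120): continuation = e^(−0.12)·[0.5344·6.1057 + 0.4656·40.0000] = 19.4128; exercise value = 4.0000 ≤ continuation, so V_0 = 19.4128

$19.41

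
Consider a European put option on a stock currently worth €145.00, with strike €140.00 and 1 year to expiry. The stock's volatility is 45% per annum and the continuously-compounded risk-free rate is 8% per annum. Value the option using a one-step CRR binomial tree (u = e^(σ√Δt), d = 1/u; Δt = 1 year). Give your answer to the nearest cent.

€22.87

CRR parameters: u = e^(σ√Δt) = e^(0.45·√1) = 1.5683, d = 1/u = 0.6376
Per-period rate: rΔt = 0.08·1 = 0.08, so R = e^0.08 = 1.0833
Risk-neutral probability p = (e^0.08 − 0.6376)/(1.5683 − 0.6376) = 0.4457/0.9307 = 0.4789
Terminal stock prices: S_u = 227.4, S_d = 92.46
Terminal payoffs (K − S): max(-87.41, 0) = 0, max(47.54, 0) = 47.54
Node 0 (S = 145): V_0 = e^(−0.08)·[0.4789·0.0000 + 0.5211·47.5439] = 22.8725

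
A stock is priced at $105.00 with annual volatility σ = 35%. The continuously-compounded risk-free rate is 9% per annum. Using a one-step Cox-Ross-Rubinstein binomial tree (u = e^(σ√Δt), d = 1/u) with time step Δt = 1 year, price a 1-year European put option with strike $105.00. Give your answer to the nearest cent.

$12.89

CRR parameters: u = e^(σ√Δt) = e^(0.35·√1) = 1.4191, d = 1/u = 0.7047
Per-period rate: rΔt = 0.09·1 = 0.09, so R = e^0.09 = 1.0942
Risk-neutral probability p = (e^0.09 − 0.7047)/(1.4191 − 0.7047) = 0.3895/0.7144 = 0.5452
Terminal stock prices: S_u = 149, S_d = 73.99
Terminal payoffs (K − S): max(-44, 0) = 0, max(31.01, 0) = 31.01
Node 0 (S = 105): V_0 = e^(−0.09)·[0.5452·0.0000 + 0.4548·31.0078] = 12.8883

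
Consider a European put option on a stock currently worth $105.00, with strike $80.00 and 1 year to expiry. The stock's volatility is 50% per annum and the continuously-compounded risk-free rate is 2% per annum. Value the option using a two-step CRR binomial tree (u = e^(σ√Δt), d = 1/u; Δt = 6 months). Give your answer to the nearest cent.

CRR parameters: u = e^(σ√Δt) = e^(0.5·√0.5) = 1.4241, d = 1/u = 0.7022
Per-period rate: rΔt = 0.02·0.5 = 0.01, so R = e^0.01 = 1.0101
Risk-neutral probability p = (e^0.01 − 0.7022)/(1.4241 − 0.7022) = 0.3079/0.7219 = 0.4264
Terminal stock prices: S_uu = 213, S_ud = 105, S_dd = 51.77
Terminal payoffs (K − S): max(-133, 0) = 0, max(-25, 0) = 0, max(28.23, 0) = 28.23
Node u (S = 149.5): V_u = e^(−0.01)·[0.4264·0.0000 + 0.5736·0.0000] = 0.0000
Node d (S = 73.73): V_d = e^(−0.01)·[0.4264·0.0000 + 0.5736·28.2278] = 16.0292
Node 0 (S = 105): V_0 = e^(−0.01)·[0.4264·0.0000 + 0.5736·16.0292] = 9.1022

$9.10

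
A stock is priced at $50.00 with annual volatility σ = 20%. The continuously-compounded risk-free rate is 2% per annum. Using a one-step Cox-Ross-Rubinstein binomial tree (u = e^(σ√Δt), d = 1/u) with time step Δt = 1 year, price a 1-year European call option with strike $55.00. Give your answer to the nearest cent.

$2.98

CRR parameters: u = e^(σ√Δt) = e^(0.2·√1) = 1.2214, d = 1/u = 0.8187
Per-period rate: rΔt = 0.02·1 = 0.02, so R = e^0.02 = 1.0202
Risk-neutral probability p = (e^0.02 − 0.8187)/(1.2214 − 0.8187) = 0.2015/0.4027 = 0.5003
Terminal stock prices: S_u = 61.07, S_d = 40.94
Terminal payoffs (S − K): max(6.07, 0) = 6.07, max(-14.06, 0) = 0
Node 0 (S = 50): V_0 = e^(−0.02)·[0.5003·6.0701 + 0.4997·0.0000] = 2.9770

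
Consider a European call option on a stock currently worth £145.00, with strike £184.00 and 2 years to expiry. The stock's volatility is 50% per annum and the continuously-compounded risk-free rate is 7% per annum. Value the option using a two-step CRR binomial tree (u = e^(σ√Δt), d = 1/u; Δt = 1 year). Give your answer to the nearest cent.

CRR parameters: u = e^(σ√Δt) = e^(0.5·√1) = 1.6487, d = 1/u = 0.6065
Per-period rate: rΔt = 0.07·1 = 0.07, so R = e^0.07 = 1.0725
Risk-neutral probability p = (e^0.07 − 0.6065)/(1.6487 − 0.6065) = 0.4660/1.0422 = 0.4471
Terminal stock prices: S_uu = 394.2, S_ud = 145, S_dd = 53.34
Terminal payoffs (S − K): max(210.2, 0) = 210.2, max(-39, 0) = 0, max(-130.7, 0) = 0
Node u (S = 239.1): V_u = e^(−0.07)·[0.4471·210.1509 + 0.5529·0.0000] = 87.6089
Node d (S = 87.95): V_d = e^(−0.07)·[0.4471·0.0000 + 0.5529·0.0000] = 0.0000
Node 0 (S = 145): V_0 = e^(−0.07)·[0.4471·87.6089 + 0.5529·0.0000] = 36.5229

£36.52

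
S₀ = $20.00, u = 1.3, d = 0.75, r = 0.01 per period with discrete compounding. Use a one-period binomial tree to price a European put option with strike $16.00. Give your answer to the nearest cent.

$0.52

Risk-neutral probability p = (1 + 0.01 − 0.75)/(1.3 − 0.75) = 0.2600/0.5500 = 0.4727
Terminal stock prices: S_u = 26, S_d = 15
Terminal payoffs (K − S): max(-10, 0) = 0, max(1, 0) = 1
Node 0 (S = 20): V_0 = 1/1.01·[0.4727·0.0000 + 0.5273·1.0000] = 0.5221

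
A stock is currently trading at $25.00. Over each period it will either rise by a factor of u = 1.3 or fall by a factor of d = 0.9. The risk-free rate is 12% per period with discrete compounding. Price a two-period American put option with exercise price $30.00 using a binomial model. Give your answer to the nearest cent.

Risk-neutral probability p = (1 + 0.12 − 0.9)/(1.3 − 0.9) = 0.2200/0.4000 = 0.5500
Terminal stock prices: S_uu = 42.25, S_ud = 29.25, S_dd = 20.25
Terminal payoffs (K − S): max(-12.25, 0) = 0, max(0.75, 0) = 0.75, max(9.75, 0) = 9.75
Node u (S = 32.5): continuation = 1/1.12·[0.5500·0.0000 + 0.4500·0.7500] = 0.3013; exercise value = 0.0000 ≤ continuation, so V_u = 0.3013
Node d (S = 22.5): continuation = 1/1.12·[0.5500·0.7500 + 0.4500·9.7500] = 4.2857; exercise value = 7.5000 > continuation, so V_d = 7.5000 (exercise)
Node 0 (S = 25): continuation = 1/1.12·[0.5500·0.3013 + 0.4500·7.5000] = 3.1614; exercise value = 5.0000 > continuation, so V_0 = 5.0000 (exercise)

$5.00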